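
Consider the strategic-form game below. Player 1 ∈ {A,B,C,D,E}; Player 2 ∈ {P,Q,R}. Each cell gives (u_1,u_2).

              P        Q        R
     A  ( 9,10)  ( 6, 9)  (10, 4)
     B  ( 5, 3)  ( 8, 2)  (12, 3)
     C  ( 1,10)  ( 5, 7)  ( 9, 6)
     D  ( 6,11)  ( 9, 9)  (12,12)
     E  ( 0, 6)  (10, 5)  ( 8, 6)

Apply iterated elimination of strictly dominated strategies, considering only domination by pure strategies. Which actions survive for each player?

P1 drop C (A beats it: P:9>1 Q:6>5 R:10>9)
P2 drop Q (P beats it: A:10>9 B:3>2 D:11>9 E:6>5)
P1 drop E (A beats it: P:9>0 R:10>8)
P1→{A,B,D} P2→{P,R}

IESDS → P1:{A,B,D} P2:{P,R}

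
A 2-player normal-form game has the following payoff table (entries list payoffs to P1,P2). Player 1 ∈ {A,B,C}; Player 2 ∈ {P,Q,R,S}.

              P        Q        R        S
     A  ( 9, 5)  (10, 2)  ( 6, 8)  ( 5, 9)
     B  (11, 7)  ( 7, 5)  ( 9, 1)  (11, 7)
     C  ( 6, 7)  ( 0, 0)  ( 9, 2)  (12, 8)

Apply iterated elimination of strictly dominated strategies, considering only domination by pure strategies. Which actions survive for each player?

P2 drop Q (P beats it: A:5>2 B:7>5 C:7>0)
P1 drop A (B beats it: P:11>9 R:9>6 S:11>5)
P2 drop R (P beats it: B:7>1 C:7>2)
P1→{B,C} P2→{P,S}

Survivors P1:{B,C} P2:{P,S}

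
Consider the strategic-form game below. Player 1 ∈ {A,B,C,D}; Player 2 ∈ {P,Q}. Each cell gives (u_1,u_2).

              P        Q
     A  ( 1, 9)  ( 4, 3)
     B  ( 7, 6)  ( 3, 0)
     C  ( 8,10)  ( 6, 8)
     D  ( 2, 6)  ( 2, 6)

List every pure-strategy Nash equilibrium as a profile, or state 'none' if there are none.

(A,P): not NE [P1→C gives 8>1]
(A,Q): not NE [P1→C gives 6>4; P2→P gives 9>3]
(B,P): not NE [P1→C gives 8>7]
(B,Q): not NE [P1→C gives 6>3; P2→P gives 6>0]
(C,P): NE
(C,Q): not NE [P2→P gives 10>8]
(D,P): not NE [P1→C gives 8>2]
(D,Q): not NE [P1→C gives 6>2]

Nash profiles: (C,P)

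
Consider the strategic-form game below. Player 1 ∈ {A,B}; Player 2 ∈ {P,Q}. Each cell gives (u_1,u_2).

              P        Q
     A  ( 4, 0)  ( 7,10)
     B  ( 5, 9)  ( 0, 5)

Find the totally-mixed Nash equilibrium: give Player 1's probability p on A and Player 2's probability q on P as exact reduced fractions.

P1 indiff ⇒ q·4+(1-q)·7 = q·5+(1-q)·0 ⇒ q(-1) = (1-q)(-7) ⇒ q = 7/8
P2 indiff ⇒ p·0+(1-p)·9 = p·10+(1-p)·5 ⇒ p(-10) = (1-p)(-4) ⇒ p = 2/7

P1 mixes 2/7 on A; P2 mixes 7/8 on P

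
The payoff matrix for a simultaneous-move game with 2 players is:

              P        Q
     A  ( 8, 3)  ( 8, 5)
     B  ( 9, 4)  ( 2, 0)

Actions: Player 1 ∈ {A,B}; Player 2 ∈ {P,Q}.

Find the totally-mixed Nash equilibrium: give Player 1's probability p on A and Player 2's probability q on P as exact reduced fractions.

P1 mixes 2/3 on A; P2 mixes 6/7 on P

P1 indiff ⇒ q·8+(1-q)·8 = q·9+(1-q)·2 ⇒ q(-1) = (1-q)(-6) ⇒ q = 6/7
P2 indiff ⇒ p·3+(1-p)·4 = p·5+(1-p)·0 ⇒ p(-2) = (1-p)(-4) ⇒ p = 2/3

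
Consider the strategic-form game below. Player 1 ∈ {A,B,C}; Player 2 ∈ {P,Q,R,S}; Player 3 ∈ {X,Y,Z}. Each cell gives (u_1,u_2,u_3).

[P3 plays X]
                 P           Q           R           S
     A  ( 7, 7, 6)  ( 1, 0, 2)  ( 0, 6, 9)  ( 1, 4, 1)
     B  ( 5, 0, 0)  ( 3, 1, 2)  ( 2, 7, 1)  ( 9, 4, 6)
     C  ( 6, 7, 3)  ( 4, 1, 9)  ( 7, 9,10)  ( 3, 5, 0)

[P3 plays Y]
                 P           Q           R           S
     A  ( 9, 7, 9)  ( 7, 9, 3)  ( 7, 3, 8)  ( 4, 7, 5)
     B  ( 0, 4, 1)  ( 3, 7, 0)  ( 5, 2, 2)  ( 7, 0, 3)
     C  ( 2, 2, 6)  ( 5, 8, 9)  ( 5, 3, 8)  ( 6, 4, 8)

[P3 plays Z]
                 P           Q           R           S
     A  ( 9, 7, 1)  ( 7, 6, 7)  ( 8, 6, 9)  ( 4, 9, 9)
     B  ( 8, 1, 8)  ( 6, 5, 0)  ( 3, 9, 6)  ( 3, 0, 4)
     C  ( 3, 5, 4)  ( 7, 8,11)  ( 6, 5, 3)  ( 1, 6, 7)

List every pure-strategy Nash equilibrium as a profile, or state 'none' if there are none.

PSNE = {(A,S,Z), (C,Q,Z), (C,R,X)}

(A,P,X): not NE [P3→Y gives 9>6]
(A,P,Y): not NE [P2→Q gives 9>7]
(A,P,Z): not NE [P2→S gives 9>7; P3→Y gives 9>1]
(A,Q,X): not NE [P1→C gives 4>1; P2→P gives 7>0; P3→Z gives 7>2]
(A,Q,Y): not NE [P3→Z gives 7>3]
(A,Q,Z): not NE [P2→S gives 9>6]
(A,R,X): not NE [P1→C gives 7>0; P2→P gives 7>6]
(A,R,Y): not NE [P2→Q gives 9>3; P3→Z gives 9>8]
(A,R,Z): not NE [P2→S gives 9>6]
(A,S,X): not NE [P1→B gives 9>1; P2→P gives 7>4; P3→Z gives 9>1]
(A,S,Y): not NE [P1→B gives 7>4; P2→Q gives 9>7; P3→Z gives 9>5]
(A,S,Z): NE
(B,P,X): not NE [P1→A gives 7>5; P2→R gives 7>0; P3→Z gives 8>0]
(B,P,Y): not NE [P1→A gives 9>0; P2→Q gives 7>4; P3→Z gives 8>1]
(B,P,Z): not NE [P1→A gives 9>8; P2→R gives 9>1]
(B,Q,X): not NE [P1→C gives 4>3; P2→R gives 7>1]
(B,Q,Y): not NE [P1→A gives 7>3; P3→X gives 2>0]
(B,Q,Z): not NE [P1→C gives 7>6; P2→R gives 9>5; P3→X gives 2>0]
(B,R,X): not NE [P1→C gives 7>2; P3→Z gives 6>1]
(B,R,Y): not NE [P1→A gives 7>5; P2→Q gives 7>2; P3→Z gives 6>2]
(B,R,Z): not NE [P1→A gives 8>3]
(B,S,X): not NE [P2→R gives 7>4]
(B,S,Y): not NE [P2→Q gives 7>0; P3→X gives 6>3]
(B,S,Z): not NE [P1→A gives 4>3; P2→R gives 9>0; P3→X gives 6>4]
(C,P,X): not NE [P1→A gives 7>6; P2→R gives 9>7; P3→Y gives 6>3]
(C,P,Y): not NE [P1→A gives 9>2; P2→Q gives 8>2]
(C,P,Z): not NE [P1→A gives 9>3; P2→Q gives 8>5; P3→Y gives 6>4]
(C,Q,X): not NE [P2→R gives 9>1; P3→Z gives 11>9]
(C,Q,Y): not NE [P1→A gives 7>5; P3→Z gives 11>9]
(C,Q,Z): NE
(C,R,X): NE
(C,R,Y): not NE [P1→A gives 7>5; P2→Q gives 8>3; P3→X gives 10>8]
(C,R,Z): not NE [P1→A gives 8>6; P2→Q gives 8>5; P3→X gives 10>3]
(C,S,X): not NE [P1→B gives 9>3; P2→R gives 9>5; P3→Y gives 8>0]
(C,S,Y): not NE [P1→B gives 7>6; P2→Q gives 8>4]
(C,S,Z): not NE [P1→A gives 4>1; P2→Q gives 8>6; P3→Y gives 8>7]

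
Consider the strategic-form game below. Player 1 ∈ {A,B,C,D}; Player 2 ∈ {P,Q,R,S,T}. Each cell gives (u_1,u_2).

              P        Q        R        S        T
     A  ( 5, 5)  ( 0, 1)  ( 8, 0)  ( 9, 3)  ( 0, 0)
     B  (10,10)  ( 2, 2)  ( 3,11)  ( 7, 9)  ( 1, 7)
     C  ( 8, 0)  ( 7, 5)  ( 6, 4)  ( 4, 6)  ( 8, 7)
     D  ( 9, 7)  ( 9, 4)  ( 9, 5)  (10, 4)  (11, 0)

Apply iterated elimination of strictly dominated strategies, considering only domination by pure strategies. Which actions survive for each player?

Survivors P1:{B,D} P2:{P,R}

P1 drop A (D beats it: P:9>5 Q:9>0 R:9>8 S:10>9 T:11>0)
P1 drop C (D beats it: P:9>8 Q:9>7 R:9>6 S:10>4 T:11>8)
P2 drop Q (P beats it: B:10>2 D:7>4)
P2 drop S (P beats it: B:10>9 D:7>4)
P2 drop T (P beats it: B:10>7 D:7>0)
P1→{B,D} P2→{P,R}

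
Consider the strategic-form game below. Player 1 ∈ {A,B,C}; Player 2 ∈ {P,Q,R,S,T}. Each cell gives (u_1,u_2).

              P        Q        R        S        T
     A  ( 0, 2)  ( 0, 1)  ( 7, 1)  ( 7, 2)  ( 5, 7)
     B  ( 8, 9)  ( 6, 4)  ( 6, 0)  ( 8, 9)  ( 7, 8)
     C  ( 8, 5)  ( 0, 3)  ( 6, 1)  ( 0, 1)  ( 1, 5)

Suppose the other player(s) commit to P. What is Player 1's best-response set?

u_1(A vs P) = 0
u_1(B vs P) = 8
u_1(C vs P) = 8
max payoff 8 at {B,C}

P1 best: {B,C}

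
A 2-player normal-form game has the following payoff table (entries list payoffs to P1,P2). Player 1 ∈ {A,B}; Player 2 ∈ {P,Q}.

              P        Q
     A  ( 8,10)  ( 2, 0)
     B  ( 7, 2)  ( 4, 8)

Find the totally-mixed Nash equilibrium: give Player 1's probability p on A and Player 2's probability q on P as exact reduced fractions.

(p,q) = (3/8, 2/3)

P1 indiff ⇒ q·8+(1-q)·2 = q·7+(1-q)·4 ⇒ q(1) = (1-q)(2) ⇒ q = 2/3
P2 indiff ⇒ p·10+(1-p)·2 = p·0+(1-p)·8 ⇒ p(10) = (1-p)(6) ⇒ p = 3/8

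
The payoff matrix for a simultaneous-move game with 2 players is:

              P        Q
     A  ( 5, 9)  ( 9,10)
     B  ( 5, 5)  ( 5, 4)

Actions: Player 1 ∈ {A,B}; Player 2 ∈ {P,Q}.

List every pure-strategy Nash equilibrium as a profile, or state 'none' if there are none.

(A,P): not NE [P2→Q gives 10>9]
(A,Q): NE
(B,P): NE
(B,Q): not NE [P1→A gives 9>5; P2→P gives 5>4]

PSNE = {(A,Q), (B,P)}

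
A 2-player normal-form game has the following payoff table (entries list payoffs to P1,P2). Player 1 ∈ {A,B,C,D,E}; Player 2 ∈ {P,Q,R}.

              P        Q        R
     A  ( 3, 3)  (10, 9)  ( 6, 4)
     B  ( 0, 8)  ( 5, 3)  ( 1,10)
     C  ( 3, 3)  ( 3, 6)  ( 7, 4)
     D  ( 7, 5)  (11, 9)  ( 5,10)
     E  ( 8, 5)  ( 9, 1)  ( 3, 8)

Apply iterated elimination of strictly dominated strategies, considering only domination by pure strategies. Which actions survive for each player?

Survivors P1:{A,C,D} P2:{Q,R}

P1 drop B (A beats it: P:3>0 Q:10>5 R:6>1)
P2 drop P (R beats it: A:4>3 C:4>3 D:10>5 E:8>5)
P1 drop E (A beats it: Q:10>9 R:6>3)
P1→{A,C,D} P2→{Q,R}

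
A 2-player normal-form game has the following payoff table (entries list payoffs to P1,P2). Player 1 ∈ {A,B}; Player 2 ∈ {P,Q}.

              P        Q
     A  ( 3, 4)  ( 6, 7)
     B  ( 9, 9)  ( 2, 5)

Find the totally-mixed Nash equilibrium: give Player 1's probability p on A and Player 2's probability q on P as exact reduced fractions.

P1 mixes 4/7 on A; P2 mixes 2/5 on P

P1 indiff ⇒ q·3+(1-q)·6 = q·9+(1-q)·2 ⇒ q(-6) = (1-q)(-4) ⇒ q = 2/5
P2 indiff ⇒ p·4+(1-p)·9 = p·7+(1-p)·5 ⇒ p(-3) = (1-p)(-4) ⇒ p = 4/7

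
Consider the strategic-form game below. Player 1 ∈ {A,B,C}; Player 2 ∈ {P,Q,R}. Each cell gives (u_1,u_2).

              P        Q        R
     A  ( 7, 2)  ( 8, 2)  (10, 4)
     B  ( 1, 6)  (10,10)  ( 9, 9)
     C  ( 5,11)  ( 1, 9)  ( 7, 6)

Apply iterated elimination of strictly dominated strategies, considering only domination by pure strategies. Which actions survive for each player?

P1 drop C (A beats it: P:7>5 Q:8>1 R:10>7)
P2 drop P (R beats it: A:4>2 B:9>6)
P1→{A,B} P2→{Q,R}

IESDS → P1:{A,B} P2:{Q,R}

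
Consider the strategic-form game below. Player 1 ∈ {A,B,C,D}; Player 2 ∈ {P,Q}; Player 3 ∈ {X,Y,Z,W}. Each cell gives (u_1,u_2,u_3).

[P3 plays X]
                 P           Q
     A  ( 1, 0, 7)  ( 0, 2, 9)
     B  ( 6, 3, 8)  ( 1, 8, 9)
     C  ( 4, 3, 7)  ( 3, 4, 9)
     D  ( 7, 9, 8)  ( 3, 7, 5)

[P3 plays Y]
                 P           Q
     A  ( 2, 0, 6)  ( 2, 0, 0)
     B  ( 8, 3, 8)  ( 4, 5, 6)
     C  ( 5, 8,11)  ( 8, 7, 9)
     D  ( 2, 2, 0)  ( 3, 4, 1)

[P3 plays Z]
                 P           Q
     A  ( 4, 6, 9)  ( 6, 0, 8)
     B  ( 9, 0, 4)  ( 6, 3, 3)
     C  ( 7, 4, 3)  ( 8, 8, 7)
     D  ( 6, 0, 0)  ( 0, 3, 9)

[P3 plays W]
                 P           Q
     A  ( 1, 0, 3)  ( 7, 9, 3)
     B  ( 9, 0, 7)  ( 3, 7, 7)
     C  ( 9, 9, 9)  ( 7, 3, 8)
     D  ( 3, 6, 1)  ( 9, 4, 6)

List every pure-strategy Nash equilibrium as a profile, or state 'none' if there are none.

(A,P,X): not NE [P1→D gives 7>1; P2→Q gives 2>0; P3→Z gives 9>7]
(A,P,Y): not NE [P1→B gives 8>2; P3→Z gives 9>6]
(A,P,Z): not NE [P1→B gives 9>4]
(A,P,W): not NE [P1→C gives 9>1; P2→Q gives 9>0; P3→Z gives 9>3]
(A,Q,X): not NE [P1→D gives 3>0]
(A,Q,Y): not NE [P1→C gives 8>2; P3→X gives 9>0]
(A,Q,Z): not NE [P1→C gives 8>6; P2→P gives 6>0; P3→X gives 9>8]
(A,Q,W): not NE [P1→D gives 9>7; P3→X gives 9>3]
(B,P,X): not NE [P1→D gives 7>6; P2→Q gives 8>3]
(B,P,Y): not NE [P2→Q gives 5>3]
(B,P,Z): not NE [P2→Q gives 3>0; P3→Y gives 8>4]
(B,P,W): not NE [P2→Q gives 7>0; P3→Y gives 8>7]
(B,Q,X): not NE [P1→D gives 3>1]
(B,Q,Y): not NE [P1→C gives 8>4; P3→X gives 9>6]
(B,Q,Z): not NE [P1→C gives 8>6; P3→X gives 9>3]
(B,Q,W): not NE [P1→D gives 9>3; P3→X gives 9>7]
(C,P,X): not NE [P1→D gives 7>4; P2→Q gives 4>3; P3→Y gives 11>7]
(C,P,Y): not NE [P1→B gives 8>5]
(C,P,Z): not NE [P1→B gives 9>7; P2→Q gives 8>4; P3→Y gives 11>3]
(C,P,W): not NE [P3→Y gives 11>9]
(C,Q,X): NE
(C,Q,Y): not NE [P2→P gives 8>7]
(C,Q,Z): not NE [P3→Y gives 9>7]
(C,Q,W): not NE [P1→D gives 9>7; P2→P gives 9>3; P3→Y gives 9>8]
(D,P,X): NE
(D,P,Y): not NE [P1→B gives 8>2; P2→Q gives 4>2; P3→X gives 8>0]
(D,P,Z): not NE [P1→B gives 9>6; P2→Q gives 3>0; P3→X gives 8>0]
(D,P,W): not NE [P1→C gives 9>3; P3→X gives 8>1]
(D,Q,X): not NE [P2→P gives 9>7; P3→Z gives 9>5]
(D,Q,Y): not NE [P1→C gives 8>3; P3→Z gives 9>1]
(D,Q,Z): not NE [P1→C gives 8>0]
(D,Q,W): not NE [P2→P gives 6>4; P3→Z gives 9>6]

NE set: (C,Q,X), (D,P,X)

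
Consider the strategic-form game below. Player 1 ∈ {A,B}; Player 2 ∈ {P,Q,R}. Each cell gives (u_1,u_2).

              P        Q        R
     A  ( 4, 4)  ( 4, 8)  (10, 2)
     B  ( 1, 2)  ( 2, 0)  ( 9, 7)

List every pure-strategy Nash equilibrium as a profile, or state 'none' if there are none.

PSNE = {(A,Q)}

(A,P): not NE [P2→Q gives 8>4]
(A,Q): NE
(A,R): not NE [P2→Q gives 8>2]
(B,P): not NE [P1→A gives 4>1; P2→R gives 7>2]
(B,Q): not NE [P1→A gives 4>2; P2→R gives 7>0]
(B,R): not NE [P1→A gives 10>9]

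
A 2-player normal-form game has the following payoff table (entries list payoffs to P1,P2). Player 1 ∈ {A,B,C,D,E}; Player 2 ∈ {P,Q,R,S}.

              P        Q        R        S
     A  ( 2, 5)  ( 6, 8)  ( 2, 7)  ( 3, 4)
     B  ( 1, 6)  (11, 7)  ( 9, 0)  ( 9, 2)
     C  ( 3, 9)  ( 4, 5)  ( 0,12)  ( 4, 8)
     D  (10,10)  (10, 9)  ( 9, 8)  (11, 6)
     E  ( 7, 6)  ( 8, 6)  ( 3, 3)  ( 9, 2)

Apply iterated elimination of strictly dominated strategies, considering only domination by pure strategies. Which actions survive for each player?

Remaining: P1:{B,D} P2:{P,Q}

P1 drop A (D beats it: P:10>2 Q:10>6 R:9>2 S:11>3)
P1 drop C (D beats it: P:10>3 Q:10>4 R:9>0 S:11>4)
P1 drop E (D beats it: P:10>7 Q:10>8 R:9>3 S:11>9)
P2 drop R (P beats it: B:6>0 D:10>8)
P2 drop S (P beats it: B:6>2 D:10>6)
P1→{B,D} P2→{P,Q}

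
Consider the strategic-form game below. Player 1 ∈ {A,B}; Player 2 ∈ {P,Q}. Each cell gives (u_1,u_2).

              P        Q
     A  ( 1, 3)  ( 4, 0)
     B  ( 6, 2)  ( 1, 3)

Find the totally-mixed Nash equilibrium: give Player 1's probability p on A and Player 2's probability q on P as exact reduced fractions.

P1 indiff ⇒ q·1+(1-q)·4 = q·6+(1-q)·1 ⇒ q(-5) = (1-q)(-3) ⇒ q = 3/8
P2 indiff ⇒ p·3+(1-p)·2 = p·0+(1-p)·3 ⇒ p(3) = (1-p)(1) ⇒ p = 1/4

p=1/4, q=3/8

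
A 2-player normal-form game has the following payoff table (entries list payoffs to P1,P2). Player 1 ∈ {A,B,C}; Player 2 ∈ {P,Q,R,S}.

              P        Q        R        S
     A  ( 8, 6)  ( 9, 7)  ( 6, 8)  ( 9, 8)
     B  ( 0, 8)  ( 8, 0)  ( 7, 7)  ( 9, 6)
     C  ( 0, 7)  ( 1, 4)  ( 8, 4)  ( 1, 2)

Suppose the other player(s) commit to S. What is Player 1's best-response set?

BR_1 = {A,B}

u_1(A vs S) = 9
u_1(B vs S) = 9
u_1(C vs S) = 1
max payoff 9 at {A,B}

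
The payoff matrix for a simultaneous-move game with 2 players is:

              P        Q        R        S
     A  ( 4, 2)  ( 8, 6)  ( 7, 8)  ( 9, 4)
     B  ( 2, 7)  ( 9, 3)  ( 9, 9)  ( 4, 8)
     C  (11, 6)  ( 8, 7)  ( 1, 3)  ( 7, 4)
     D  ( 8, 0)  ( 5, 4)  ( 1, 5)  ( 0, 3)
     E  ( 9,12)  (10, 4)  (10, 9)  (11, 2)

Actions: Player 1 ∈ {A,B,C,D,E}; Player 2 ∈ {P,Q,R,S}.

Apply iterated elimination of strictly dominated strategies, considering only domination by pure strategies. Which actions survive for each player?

IESDS → P1:{C,E} P2:{P,Q}

P1 drop A (E beats it: P:9>4 Q:10>8 R:10>7 S:11>9)
P1 drop B (E beats it: P:9>2 Q:10>9 R:10>9 S:11>4)
P1 drop D (E beats it: P:9>8 Q:10>5 R:10>1 S:11>0)
P2 drop R (P beats it: C:6>3 E:12>9)
P2 drop S (P beats it: C:6>4 E:12>2)
P1→{C,E} P2→{P,Q}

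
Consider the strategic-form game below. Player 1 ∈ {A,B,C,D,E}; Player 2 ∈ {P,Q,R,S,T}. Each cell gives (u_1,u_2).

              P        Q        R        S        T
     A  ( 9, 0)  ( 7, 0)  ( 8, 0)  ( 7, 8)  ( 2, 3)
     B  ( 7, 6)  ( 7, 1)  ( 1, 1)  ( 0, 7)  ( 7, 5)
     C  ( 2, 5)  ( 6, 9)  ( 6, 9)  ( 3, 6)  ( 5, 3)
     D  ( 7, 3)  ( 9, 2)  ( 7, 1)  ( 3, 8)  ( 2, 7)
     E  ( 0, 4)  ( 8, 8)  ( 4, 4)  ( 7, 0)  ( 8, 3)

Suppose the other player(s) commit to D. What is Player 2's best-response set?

u_2(P vs D) = 3
u_2(Q vs D) = 2
u_2(R vs D) = 1
u_2(S vs D) = 8
u_2(T vs D) = 7
max payoff 8 at {S}

BR_2 = {S}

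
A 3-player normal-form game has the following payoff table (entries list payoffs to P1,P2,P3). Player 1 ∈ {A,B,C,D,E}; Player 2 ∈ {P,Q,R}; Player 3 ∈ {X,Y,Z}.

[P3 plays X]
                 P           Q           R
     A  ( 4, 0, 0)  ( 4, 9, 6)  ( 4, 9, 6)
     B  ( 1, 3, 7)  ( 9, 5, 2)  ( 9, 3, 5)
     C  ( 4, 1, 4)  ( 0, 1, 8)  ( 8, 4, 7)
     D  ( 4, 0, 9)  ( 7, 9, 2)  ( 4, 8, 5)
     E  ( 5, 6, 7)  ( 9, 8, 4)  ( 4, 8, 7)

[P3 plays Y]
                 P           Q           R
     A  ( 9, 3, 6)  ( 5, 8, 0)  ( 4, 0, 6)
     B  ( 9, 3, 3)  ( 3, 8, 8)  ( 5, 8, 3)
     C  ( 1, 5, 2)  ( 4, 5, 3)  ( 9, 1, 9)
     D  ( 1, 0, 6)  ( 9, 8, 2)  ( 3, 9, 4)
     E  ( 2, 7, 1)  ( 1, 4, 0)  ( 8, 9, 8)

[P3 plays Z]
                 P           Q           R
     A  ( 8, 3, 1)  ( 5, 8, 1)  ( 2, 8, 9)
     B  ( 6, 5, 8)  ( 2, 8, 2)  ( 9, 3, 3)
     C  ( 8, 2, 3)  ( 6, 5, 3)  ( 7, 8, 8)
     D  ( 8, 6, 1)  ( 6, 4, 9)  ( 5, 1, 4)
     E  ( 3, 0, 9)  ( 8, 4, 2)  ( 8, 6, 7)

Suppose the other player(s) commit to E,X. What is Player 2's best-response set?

BR_2 = {Q,R}

u_2(P vs E,X) = 6
u_2(Q vs E,X) = 8
u_2(R vs E,X) = 8
max payoff 8 at {Q,R}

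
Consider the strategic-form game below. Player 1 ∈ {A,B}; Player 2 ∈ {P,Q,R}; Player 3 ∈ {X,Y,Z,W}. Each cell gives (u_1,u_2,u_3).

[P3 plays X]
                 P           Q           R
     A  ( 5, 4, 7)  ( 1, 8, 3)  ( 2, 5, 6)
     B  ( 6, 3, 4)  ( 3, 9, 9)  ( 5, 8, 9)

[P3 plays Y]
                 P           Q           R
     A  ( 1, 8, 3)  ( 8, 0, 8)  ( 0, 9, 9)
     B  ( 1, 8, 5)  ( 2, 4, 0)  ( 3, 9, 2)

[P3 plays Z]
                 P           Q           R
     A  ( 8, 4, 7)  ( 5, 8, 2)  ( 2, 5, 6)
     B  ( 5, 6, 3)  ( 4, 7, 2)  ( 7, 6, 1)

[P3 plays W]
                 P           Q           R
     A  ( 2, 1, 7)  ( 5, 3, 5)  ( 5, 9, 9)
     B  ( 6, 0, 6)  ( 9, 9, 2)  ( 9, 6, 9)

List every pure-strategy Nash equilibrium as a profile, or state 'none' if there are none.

(A,P,X): not NE [P1→B gives 6>5; P2→Q gives 8>4]
(A,P,Y): not NE [P2→R gives 9>8; P3→W gives 7>3]
(A,P,Z): not NE [P2→Q gives 8>4]
(A,P,W): not NE [P1→B gives 6>2; P2→R gives 9>1]
(A,Q,X): not NE [P1→B gives 3>1; P3→Y gives 8>3]
(A,Q,Y): not NE [P2→R gives 9>0]
(A,Q,Z): not NE [P3→Y gives 8>2]
(A,Q,W): not NE [P1→B gives 9>5; P2→R gives 9>3; P3→Y gives 8>5]
(A,R,X): not NE [P1→B gives 5>2; P2→Q gives 8>5; P3→W gives 9>6]
(A,R,Y): not NE [P1→B gives 3>0]
(A,R,Z): not NE [P1→B gives 7>2; P2→Q gives 8>5; P3→W gives 9>6]
(A,R,W): not NE [P1→B gives 9>5]
(B,P,X): not NE [P2→Q gives 9>3; P3→W gives 6>4]
(B,P,Y): not NE [P2→R gives 9>8; P3→W gives 6>5]
(B,P,Z): not NE [P1→A gives 8>5; P2→Q gives 7>6; P3→W gives 6>3]
(B,P,W): not NE [P2→Q gives 9>0]
(B,Q,X): NE
(B,Q,Y): not NE [P1→A gives 8>2; P2→R gives 9>4; P3→X gives 9>0]
(B,Q,Z): not NE [P1→A gives 5>4; P3→X gives 9>2]
(B,Q,W): not NE [P3→X gives 9>2]
(B,R,X): not NE [P2→Q gives 9>8]
(B,R,Y): not NE [P3→W gives 9>2]
(B,R,Z): not NE [P2→Q gives 7>6; P3→W gives 9>1]
(B,R,W): not NE [P2→Q gives 9>6]

Nash profiles: (B,Q,X)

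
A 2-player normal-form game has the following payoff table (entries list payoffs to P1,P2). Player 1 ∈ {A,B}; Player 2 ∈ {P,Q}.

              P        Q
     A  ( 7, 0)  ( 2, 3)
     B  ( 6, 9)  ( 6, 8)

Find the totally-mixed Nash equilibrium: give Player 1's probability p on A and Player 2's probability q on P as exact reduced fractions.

P1 indiff ⇒ q·7+(1-q)·2 = q·6+(1-q)·6 ⇒ q(1) = (1-q)(4) ⇒ q = 4/5
P2 indiff ⇒ p·0+(1-p)·9 = p·3+(1-p)·8 ⇒ p(-3) = (1-p)(-1) ⇒ p = 1/4

p=1/4, q=4/5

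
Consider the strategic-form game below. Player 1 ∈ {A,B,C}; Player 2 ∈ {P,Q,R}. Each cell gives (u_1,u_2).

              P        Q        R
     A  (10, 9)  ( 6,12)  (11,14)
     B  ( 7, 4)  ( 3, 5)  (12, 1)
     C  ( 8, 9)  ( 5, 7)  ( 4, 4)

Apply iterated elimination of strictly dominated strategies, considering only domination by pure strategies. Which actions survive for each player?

P1 drop C (A beats it: P:10>8 Q:6>5 R:11>4)
P2 drop P (Q beats it: A:12>9 B:5>4)
P1→{A,B} P2→{Q,R}

IESDS → P1:{A,B} P2:{Q,R}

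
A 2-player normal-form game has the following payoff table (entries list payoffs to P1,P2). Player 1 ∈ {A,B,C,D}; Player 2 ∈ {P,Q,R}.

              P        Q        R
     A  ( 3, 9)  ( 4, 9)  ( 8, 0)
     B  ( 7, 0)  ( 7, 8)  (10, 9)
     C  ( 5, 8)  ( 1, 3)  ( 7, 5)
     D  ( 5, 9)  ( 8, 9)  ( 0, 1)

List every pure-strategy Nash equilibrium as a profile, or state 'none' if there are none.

(A,P): not NE [P1→B gives 7>3]
(A,Q): not NE [P1→D gives 8>4]
(A,R): not NE [P1→B gives 10>8; P2→Q gives 9>0]
(B,P): not NE [P2→R gives 9>0]
(B,Q): not NE [P1→D gives 8>7; P2→R gives 9>8]
(B,R): NE
(C,P): not NE [P1→B gives 7>5]
(C,Q): not NE [P1→D gives 8>1; P2→P gives 8>3]
(C,R): not NE [P1→B gives 10>7; P2→P gives 8>5]
(D,P): not NE [P1→B gives 7>5]
(D,Q): NE
(D,R): not NE [P1→B gives 10>0; P2→Q gives 9>1]

NE set: (B,R), (D,Q)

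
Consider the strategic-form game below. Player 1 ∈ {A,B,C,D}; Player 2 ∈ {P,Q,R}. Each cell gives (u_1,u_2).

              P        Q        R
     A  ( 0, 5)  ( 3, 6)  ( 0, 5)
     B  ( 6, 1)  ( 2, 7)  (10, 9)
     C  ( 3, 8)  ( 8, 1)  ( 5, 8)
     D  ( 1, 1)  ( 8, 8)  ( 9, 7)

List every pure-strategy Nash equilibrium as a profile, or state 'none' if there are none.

(A,P): not NE [P1→B gives 6>0; P2→Q gives 6>5]
(A,Q): not NE [P1→D gives 8>3]
(A,R): not NE [P1→B gives 10>0; P2→Q gives 6>5]
(B,P): not NE [P2→R gives 9>1]
(B,Q): not NE [P1→D gives 8>2; P2→R gives 9>7]
(B,R): NE
(C,P): not NE [P1→B gives 6>3]
(C,Q): not NE [P2→R gives 8>1]
(C,R): not NE [P1→B gives 10>5]
(D,P): not NE [P1→B gives 6>1; P2→Q gives 8>1]
(D,Q): NE
(D,R): not NE [P1→B gives 10>9; P2→Q gives 8>7]

NE set: (B,R), (D,Q)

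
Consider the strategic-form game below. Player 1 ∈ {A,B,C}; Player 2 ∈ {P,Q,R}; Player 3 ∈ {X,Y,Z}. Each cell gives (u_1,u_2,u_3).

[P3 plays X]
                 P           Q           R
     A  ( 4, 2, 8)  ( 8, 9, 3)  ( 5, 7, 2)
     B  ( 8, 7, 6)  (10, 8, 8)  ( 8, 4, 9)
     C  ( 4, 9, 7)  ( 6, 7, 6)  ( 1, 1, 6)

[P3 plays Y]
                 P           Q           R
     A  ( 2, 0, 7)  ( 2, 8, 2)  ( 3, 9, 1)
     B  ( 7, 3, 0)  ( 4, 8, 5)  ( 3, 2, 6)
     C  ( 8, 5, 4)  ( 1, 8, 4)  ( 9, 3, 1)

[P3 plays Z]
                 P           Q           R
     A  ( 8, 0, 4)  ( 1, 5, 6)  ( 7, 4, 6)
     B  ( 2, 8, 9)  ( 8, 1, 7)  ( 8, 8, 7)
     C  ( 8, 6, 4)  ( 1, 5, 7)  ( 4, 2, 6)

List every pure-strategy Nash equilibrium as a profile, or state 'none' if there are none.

(A,P,X): not NE [P1→B gives 8>4; P2→Q gives 9>2]
(A,P,Y): not NE [P1→C gives 8>2; P2→R gives 9>0; P3→X gives 8>7]
(A,P,Z): not NE [P2→Q gives 5>0; P3→X gives 8>4]
(A,Q,X): not NE [P1→B gives 10>8; P3→Z gives 6>3]
(A,Q,Y): not NE [P1→B gives 4>2; P2→R gives 9>8; P3→Z gives 6>2]
(A,Q,Z): not NE [P1→B gives 8>1]
(A,R,X): not NE [P1→B gives 8>5; P2→Q gives 9>7; P3→Z gives 6>2]
(A,R,Y): not NE [P1→C gives 9>3; P3→Z gives 6>1]
(A,R,Z): not NE [P1→B gives 8>7; P2→Q gives 5>4]
(B,P,X): not NE [P2→Q gives 8>7; P3→Z gives 9>6]
(B,P,Y): not NE [P1→C gives 8>7; P2→Q gives 8>3; P3→Z gives 9>0]
(B,P,Z): not NE [P1→C gives 8>2]
(B,Q,X): NE
(B,Q,Y): not NE [P3→X gives 8>5]
(B,Q,Z): not NE [P2→R gives 8>1; P3→X gives 8>7]
(B,R,X): not NE [P2→Q gives 8>4]
(B,R,Y): not NE [P1→C gives 9>3; P2→Q gives 8>2; P3→X gives 9>6]
(B,R,Z): not NE [P3→X gives 9>7]
(C,P,X): not NE [P1→B gives 8>4]
(C,P,Y): not NE [P2→Q gives 8>5; P3→X gives 7>4]
(C,P,Z): not NE [P3→X gives 7>4]
(C,Q,X): not NE [P1→B gives 10>6; P2→P gives 9>7; P3→Z gives 7>6]
(C,Q,Y): not NE [P1→B gives 4>1; P3→Z gives 7>4]
(C,Q,Z): not NE [P1→B gives 8>1; P2→P gives 6>5]
(C,R,X): not NE [P1→B gives 8>1; P2→P gives 9>1]
(C,R,Y): not NE [P2→Q gives 8>3; P3→Z gives 6>1]
(C,R,Z): not NE [P1→B gives 8>4; P2→P gives 6>2]

NE set: (B,Q,X)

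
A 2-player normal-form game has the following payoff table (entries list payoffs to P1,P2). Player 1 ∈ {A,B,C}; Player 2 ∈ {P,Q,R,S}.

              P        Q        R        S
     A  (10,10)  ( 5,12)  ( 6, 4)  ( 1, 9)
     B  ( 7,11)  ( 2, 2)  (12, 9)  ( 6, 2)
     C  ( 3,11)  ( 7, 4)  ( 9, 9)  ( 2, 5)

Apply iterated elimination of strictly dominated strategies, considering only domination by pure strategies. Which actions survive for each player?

Survivors P1:{A,C} P2:{P,Q}

P2 drop R (P beats it: A:10>4 B:11>9 C:11>9)
P2 drop S (P beats it: A:10>9 B:11>2 C:11>5)
P1 drop B (A beats it: P:10>7 Q:5>2)
P1→{A,C} P2→{P,Q}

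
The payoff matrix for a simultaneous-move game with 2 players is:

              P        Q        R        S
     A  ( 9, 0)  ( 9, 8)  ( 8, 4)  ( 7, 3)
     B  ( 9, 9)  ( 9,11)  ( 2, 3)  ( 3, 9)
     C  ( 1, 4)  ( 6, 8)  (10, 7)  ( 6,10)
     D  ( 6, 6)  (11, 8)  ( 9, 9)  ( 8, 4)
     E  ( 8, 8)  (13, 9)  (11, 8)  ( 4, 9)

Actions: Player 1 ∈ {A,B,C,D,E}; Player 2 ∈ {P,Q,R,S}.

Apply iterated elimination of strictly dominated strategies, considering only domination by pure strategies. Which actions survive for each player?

P2 drop P (Q beats it: A:8>0 B:11>9 C:8>4 D:8>6 E:9>8)
P1 drop A (D beats it: Q:11>9 R:9>8 S:8>7)
P1 drop B (D beats it: Q:11>9 R:9>2 S:8>3)
P1→{C,D,E} P2→{Q,R,S}

Remaining: P1:{C,D,E} P2:{Q,R,S}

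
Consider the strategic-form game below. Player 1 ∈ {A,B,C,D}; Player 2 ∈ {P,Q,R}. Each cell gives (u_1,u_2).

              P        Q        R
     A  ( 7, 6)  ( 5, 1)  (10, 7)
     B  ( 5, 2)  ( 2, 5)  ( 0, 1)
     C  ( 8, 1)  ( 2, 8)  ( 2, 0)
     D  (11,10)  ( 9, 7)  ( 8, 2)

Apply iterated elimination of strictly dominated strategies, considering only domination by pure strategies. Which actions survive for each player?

Survivors P1:{A,D} P2:{P,R}

P1 drop B (A beats it: P:7>5 Q:5>2 R:10>0)
P1 drop C (D beats it: P:11>8 Q:9>2 R:8>2)
P2 drop Q (P beats it: A:6>1 D:10>7)
P1→{A,D} P2→{P,R}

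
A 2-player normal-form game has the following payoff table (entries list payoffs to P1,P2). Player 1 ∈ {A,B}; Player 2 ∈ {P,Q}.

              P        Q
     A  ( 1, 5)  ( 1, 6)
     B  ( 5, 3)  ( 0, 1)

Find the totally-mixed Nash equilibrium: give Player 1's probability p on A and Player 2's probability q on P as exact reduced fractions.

P1 mixes 2/3 on A; P2 mixes 1/5 on P

P1 indiff ⇒ q·1+(1-q)·1 = q·5+(1-q)·0 ⇒ q(-4) = (1-q)(-1) ⇒ q = 1/5
P2 indiff ⇒ p·5+(1-p)·3 = p·6+(1-p)·1 ⇒ p(-1) = (1-p)(-2) ⇒ p = 2/3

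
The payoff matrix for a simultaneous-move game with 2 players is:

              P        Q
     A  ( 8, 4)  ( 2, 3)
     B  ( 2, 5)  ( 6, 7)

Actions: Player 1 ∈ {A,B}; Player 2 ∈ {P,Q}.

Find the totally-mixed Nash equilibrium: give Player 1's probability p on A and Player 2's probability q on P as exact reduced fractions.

p=2/3, q=2/5

P1 indiff ⇒ q·8+(1-q)·2 = q·2+(1-q)·6 ⇒ q(6) = (1-q)(4) ⇒ q = 2/5
P2 indiff ⇒ p·4+(1-p)·5 = p·3+(1-p)·7 ⇒ p(1) = (1-p)(2) ⇒ p = 2/3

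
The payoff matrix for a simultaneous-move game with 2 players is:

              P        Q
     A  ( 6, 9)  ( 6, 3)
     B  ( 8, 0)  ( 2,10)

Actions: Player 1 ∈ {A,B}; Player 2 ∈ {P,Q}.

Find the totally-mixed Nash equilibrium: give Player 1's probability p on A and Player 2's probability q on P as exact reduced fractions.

P1 indiff ⇒ q·6+(1-q)·6 = q·8+(1-q)·2 ⇒ q(-2) = (1-q)(-4) ⇒ q = 2/3
P2 indiff ⇒ p·9+(1-p)·0 = p·3+(1-p)·10 ⇒ p(6) = (1-p)(10) ⇒ p = 5/8

p=5/8, q=2/3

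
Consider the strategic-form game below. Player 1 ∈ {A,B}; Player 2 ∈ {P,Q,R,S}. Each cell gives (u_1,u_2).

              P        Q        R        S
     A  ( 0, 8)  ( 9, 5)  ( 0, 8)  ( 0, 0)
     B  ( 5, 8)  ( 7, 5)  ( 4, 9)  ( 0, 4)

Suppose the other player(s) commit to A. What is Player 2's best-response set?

u_2(P vs A) = 8
u_2(Q vs A) = 5
u_2(R vs A) = 8
u_2(S vs A) = 0
max payoff 8 at {P,R}

P2 best: {P,R}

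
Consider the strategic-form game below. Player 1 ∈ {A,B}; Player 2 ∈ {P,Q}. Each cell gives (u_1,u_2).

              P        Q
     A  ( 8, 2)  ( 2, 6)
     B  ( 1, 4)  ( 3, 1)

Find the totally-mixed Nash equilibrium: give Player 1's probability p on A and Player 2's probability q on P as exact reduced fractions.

P1 indiff ⇒ q·8+(1-q)·2 = q·1+(1-q)·3 ⇒ q(7) = (1-q)(1) ⇒ q = 1/8
P2 indiff ⇒ p·2+(1-p)·4 = p·6+(1-p)·1 ⇒ p(-4) = (1-p)(-3) ⇒ p = 3/7

p=3/7, q=1/8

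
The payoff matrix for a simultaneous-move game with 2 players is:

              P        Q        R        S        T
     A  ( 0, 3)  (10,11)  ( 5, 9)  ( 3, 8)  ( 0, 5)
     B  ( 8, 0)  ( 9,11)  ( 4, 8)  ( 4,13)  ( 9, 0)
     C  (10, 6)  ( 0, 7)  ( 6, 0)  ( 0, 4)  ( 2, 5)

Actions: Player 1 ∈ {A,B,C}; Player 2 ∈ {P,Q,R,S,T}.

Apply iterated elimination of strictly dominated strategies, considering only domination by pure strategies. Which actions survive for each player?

P2 drop P (Q beats it: A:11>3 B:11>0 C:7>6)
P2 drop R (Q beats it: A:11>9 B:11>8 C:7>0)
P1 drop C (B beats it: Q:9>0 S:4>0 T:9>2)
P2 drop T (Q beats it: A:11>5 B:11>0)
P1→{A,B} P2→{Q,S}

IESDS → P1:{A,B} P2:{Q,S}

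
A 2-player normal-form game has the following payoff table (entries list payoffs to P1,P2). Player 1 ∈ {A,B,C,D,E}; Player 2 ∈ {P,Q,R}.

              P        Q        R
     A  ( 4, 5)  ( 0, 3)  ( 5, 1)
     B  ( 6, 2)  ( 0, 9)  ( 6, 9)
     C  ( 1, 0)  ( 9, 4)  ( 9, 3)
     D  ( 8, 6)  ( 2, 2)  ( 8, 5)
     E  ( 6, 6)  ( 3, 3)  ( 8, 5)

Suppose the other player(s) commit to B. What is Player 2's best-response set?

P2 best: {Q,R}

u_2(P vs B) = 2
u_2(Q vs B) = 9
u_2(R vs B) = 9
max payoff 9 at {Q,R}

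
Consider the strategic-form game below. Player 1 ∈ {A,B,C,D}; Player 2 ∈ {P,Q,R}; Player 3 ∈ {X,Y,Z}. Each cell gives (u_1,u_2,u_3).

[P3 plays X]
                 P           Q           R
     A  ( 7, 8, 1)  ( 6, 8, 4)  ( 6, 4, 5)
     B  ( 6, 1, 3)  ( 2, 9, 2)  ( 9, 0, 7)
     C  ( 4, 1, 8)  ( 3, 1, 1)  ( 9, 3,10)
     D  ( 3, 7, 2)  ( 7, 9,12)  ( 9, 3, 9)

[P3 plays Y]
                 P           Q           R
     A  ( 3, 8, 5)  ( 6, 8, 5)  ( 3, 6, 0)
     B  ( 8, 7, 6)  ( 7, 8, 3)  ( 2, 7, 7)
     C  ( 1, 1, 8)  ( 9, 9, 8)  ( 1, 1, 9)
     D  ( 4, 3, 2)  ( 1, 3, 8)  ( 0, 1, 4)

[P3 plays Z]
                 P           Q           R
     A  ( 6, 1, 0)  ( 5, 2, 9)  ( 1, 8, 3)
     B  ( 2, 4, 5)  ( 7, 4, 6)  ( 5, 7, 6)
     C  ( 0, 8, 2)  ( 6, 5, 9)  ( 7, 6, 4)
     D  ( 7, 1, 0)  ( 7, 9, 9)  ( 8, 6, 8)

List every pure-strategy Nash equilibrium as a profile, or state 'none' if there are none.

Nash profiles: (C,R,X), (D,Q,X)

(A,P,X): not NE [P3→Y gives 5>1]
(A,P,Y): not NE [P1→B gives 8>3]
(A,P,Z): not NE [P1→D gives 7>6; P2→R gives 8>1; P3→Y gives 5>0]
(A,Q,X): not NE [P1→D gives 7>6; P3→Z gives 9>4]
(A,Q,Y): not NE [P1→C gives 9>6; P3→Z gives 9>5]
(A,Q,Z): not NE [P1→D gives 7>5; P2→R gives 8>2]
(A,R,X): not NE [P1→D gives 9>6; P2→Q gives 8>4]
(A,R,Y): not NE [P2→Q gives 8>6; P3→X gives 5>0]
(A,R,Z): not NE [P1→D gives 8>1; P3→X gives 5>3]
(B,P,X): not NE [P1→A gives 7>6; P2→Q gives 9>1; P3→Y gives 6>3]
(B,P,Y): not NE [P2→Q gives 8>7]
(B,P,Z): not NE [P1→D gives 7>2; P2→R gives 7>4; P3→Y gives 6>5]
(B,Q,X): not NE [P1→D gives 7>2; P3→Z gives 6>2]
(B,Q,Y): not NE [P1→C gives 9>7; P3→Z gives 6>3]
(B,Q,Z): not NE [P2→R gives 7>4]
(B,R,X): not NE [P2→Q gives 9>0]
(B,R,Y): not NE [P1→A gives 3>2; P2→Q gives 8>7]
(B,R,Z): not NE [P1→D gives 8>5; P3→Y gives 7>6]
(C,P,X): not NE [P1→A gives 7>4; P2→R gives 3>1]
(C,P,Y): not NE [P1→B gives 8>1; P2→Q gives 9>1]
(C,P,Z): not NE [P1→D gives 7>0; P3→Y gives 8>2]
(C,Q,X): not NE [P1→D gives 7>3; P2→R gives 3>1; P3→Z gives 9>1]
(C,Q,Y): not NE [P3→Z gives 9>8]
(C,Q,Z): not NE [P1→D gives 7>6; P2→P gives 8>5]
(C,R,X): NE
(C,R,Y): not NE [P1→A gives 3>1; P2→Q gives 9>1; P3→X gives 10>9]
(C,R,Z): not NE [P1→D gives 8>7; P2→P gives 8>6; P3→X gives 10>4]
(D,P,X): not NE [P1→A gives 7>3; P2→Q gives 9>7]
(D,P,Y): not NE [P1→B gives 8>4]
(D,P,Z): not NE [P2→Q gives 9>1; P3→Y gives 2>0]
(D,Q,X): NE
(D,Q,Y): not NE [P1→C gives 9>1; P3→X gives 12>8]
(D,Q,Z): not NE [P3→X gives 12>9]
(D,R,X): not NE [P2→Q gives 9>3]
(D,R,Y): not NE [P1→A gives 3>0; P2→Q gives 3>1; P3→X gives 9>4]
(D,R,Z): not NE [P2→Q gives 9>6; P3→X gives 9>8]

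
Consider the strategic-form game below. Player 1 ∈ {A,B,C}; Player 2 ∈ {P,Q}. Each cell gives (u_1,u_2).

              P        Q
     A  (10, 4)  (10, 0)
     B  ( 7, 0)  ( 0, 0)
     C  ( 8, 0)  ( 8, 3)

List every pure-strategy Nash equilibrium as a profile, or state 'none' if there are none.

PSNE = {(A,P)}

(A,P): NE
(A,Q): not NE [P2→P gives 4>0]
(B,P): not NE [P1→A gives 10>7]
(B,Q): not NE [P1→A gives 10>0]
(C,P): not NE [P1→A gives 10>8; P2→Q gives 3>0]
(C,Q): not NE [P1→A gives 10>8]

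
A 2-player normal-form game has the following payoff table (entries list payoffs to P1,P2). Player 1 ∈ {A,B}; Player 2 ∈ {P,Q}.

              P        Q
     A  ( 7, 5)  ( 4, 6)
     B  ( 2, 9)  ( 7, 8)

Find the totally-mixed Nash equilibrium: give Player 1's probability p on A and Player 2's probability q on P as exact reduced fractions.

P1 mixes 1/2 on A; P2 mixes 3/8 on P

P1 indiff ⇒ q·7+(1-q)·4 = q·2+(1-q)·7 ⇒ q(5) = (1-q)(3) ⇒ q = 3/8
P2 indiff ⇒ p·5+(1-p)·9 = p·6+(1-p)·8 ⇒ p(-1) = (1-p)(-1) ⇒ p = 1/2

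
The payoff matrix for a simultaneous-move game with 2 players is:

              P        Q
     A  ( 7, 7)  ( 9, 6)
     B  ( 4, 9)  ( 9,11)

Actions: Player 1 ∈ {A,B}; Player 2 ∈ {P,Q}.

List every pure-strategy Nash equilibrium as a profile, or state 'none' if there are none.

(A,P): NE
(A,Q): not NE [P2→P gives 7>6]
(B,P): not NE [P1→A gives 7>4; P2→Q gives 11>9]
(B,Q): NE

PSNE = {(A,P), (B,Q)}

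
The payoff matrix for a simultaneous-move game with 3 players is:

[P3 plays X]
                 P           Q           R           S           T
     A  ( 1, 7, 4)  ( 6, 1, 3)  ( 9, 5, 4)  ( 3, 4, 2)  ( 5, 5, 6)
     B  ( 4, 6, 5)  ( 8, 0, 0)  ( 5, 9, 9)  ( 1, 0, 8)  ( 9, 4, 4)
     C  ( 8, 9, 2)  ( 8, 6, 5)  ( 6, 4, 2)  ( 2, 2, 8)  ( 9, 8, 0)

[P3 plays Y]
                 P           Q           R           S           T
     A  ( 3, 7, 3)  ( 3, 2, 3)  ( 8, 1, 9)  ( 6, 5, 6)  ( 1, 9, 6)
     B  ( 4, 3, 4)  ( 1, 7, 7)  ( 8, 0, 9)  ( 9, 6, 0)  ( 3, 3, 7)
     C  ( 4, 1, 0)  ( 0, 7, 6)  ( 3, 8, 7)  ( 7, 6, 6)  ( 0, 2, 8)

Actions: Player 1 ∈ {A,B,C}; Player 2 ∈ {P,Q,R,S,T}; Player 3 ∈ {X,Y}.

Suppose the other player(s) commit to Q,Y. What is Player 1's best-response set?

u_1(A vs Q,Y) = 3
u_1(B vs Q,Y) = 1
u_1(C vs Q,Y) = 0
max payoff 3 at {A}

P1 best: {A}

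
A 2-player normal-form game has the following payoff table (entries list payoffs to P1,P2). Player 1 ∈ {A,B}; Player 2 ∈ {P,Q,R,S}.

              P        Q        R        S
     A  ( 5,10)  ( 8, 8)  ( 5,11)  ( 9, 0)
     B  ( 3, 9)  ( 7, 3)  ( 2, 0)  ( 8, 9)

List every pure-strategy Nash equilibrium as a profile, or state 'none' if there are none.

NE set: (A,R)

(A,P): not NE [P2→R gives 11>10]
(A,Q): not NE [P2→R gives 11>8]
(A,R): NE
(A,S): not NE [P2→R gives 11>0]
(B,P): not NE [P1→A gives 5>3]
(B,Q): not NE [P1→A gives 8>7; P2→S gives 9>3]
(B,R): not NE [P1→A gives 5>2; P2→S gives 9>0]
(B,S): not NE [P1→A gives 9>8]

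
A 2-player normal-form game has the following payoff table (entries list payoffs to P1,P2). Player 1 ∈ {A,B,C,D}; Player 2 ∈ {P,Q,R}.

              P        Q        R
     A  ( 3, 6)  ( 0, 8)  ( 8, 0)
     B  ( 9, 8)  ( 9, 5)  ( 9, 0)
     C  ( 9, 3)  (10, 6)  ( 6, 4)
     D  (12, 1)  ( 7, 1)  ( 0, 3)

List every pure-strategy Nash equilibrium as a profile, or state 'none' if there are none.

(A,P): not NE [P1→D gives 12>3; P2→Q gives 8>6]
(A,Q): not NE [P1→C gives 10>0]
(A,R): not NE [P1→B gives 9>8; P2→Q gives 8>0]
(B,P): not NE [P1→D gives 12>9]
(B,Q): not NE [P1→C gives 10>9; P2→P gives 8>5]
(B,R): not NE [P2→P gives 8>0]
(C,P): not NE [P1→D gives 12>9; P2→Q gives 6>3]
(C,Q): NE
(C,R): not NE [P1→B gives 9>6; P2→Q gives 6>4]
(D,P): not NE [P2→R gives 3>1]
(D,Q): not NE [P1→C gives 10>7; P2→R gives 3>1]
(D,R): not NE [P1→B gives 9>0]

PSNE = {(C,Q)}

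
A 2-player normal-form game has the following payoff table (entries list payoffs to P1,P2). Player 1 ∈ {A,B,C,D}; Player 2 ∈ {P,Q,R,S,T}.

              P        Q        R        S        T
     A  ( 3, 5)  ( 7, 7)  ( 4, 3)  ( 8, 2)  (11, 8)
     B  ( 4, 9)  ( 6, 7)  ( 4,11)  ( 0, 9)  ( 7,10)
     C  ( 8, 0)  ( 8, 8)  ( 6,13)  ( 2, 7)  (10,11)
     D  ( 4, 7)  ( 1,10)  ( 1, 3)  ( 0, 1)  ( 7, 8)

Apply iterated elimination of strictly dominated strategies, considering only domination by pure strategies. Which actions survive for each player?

Remaining: P1:{A,C} P2:{R,T}

P1 drop B (C beats it: P:8>4 Q:8>6 R:6>4 S:2>0 T:10>7)
P1 drop D (C beats it: P:8>4 Q:8>1 R:6>1 S:2>0 T:10>7)
P2 drop P (Q beats it: A:7>5 C:8>0)
P2 drop Q (T beats it: A:8>7 C:11>8)
P2 drop S (R beats it: A:3>2 C:13>7)
P1→{A,C} P2→{R,T}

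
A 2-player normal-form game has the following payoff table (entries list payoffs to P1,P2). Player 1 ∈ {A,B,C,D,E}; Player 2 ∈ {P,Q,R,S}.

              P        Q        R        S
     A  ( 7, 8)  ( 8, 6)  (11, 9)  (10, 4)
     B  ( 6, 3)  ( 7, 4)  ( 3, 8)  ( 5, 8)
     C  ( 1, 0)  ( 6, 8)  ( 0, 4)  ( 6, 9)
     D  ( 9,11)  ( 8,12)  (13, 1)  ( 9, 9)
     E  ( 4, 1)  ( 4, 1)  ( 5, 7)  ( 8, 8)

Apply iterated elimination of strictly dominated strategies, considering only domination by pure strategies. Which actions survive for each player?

P1 drop B (A beats it: P:7>6 Q:8>7 R:11>3 S:10>5)
P1 drop C (A beats it: P:7>1 Q:8>6 R:11>0 S:10>6)
P1 drop E (A beats it: P:7>4 Q:8>4 R:11>5 S:10>8)
P2 drop S (P beats it: A:8>4 D:11>9)
P1→{A,D} P2→{P,Q,R}

IESDS → P1:{A,D} P2:{P,Q,R}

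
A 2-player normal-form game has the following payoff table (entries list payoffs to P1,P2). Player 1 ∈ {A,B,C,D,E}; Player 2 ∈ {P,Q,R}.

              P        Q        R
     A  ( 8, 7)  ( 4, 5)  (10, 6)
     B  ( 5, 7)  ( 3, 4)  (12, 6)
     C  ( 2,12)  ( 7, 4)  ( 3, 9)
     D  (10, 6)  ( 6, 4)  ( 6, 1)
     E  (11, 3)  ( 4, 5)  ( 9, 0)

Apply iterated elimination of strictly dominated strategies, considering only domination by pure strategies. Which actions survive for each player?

P2 drop R (P beats it: A:7>6 B:7>6 C:12>9 D:6>1 E:3>0)
P1 drop A (D beats it: P:10>8 Q:6>4)
P1 drop B (D beats it: P:10>5 Q:6>3)
P1→{C,D,E} P2→{P,Q}

Survivors P1:{C,D,E} P2:{P,Q}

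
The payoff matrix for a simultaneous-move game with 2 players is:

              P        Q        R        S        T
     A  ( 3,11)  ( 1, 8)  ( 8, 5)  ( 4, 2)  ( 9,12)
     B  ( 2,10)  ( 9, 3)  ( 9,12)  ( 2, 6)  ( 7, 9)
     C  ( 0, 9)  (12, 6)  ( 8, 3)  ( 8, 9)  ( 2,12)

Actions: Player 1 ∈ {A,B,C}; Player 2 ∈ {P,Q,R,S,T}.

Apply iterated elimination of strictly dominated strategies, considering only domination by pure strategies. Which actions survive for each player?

Remaining: P1:{A,B} P2:{P,R,T}

P2 drop Q (P beats it: A:11>8 B:10>3 C:9>6)
P2 drop S (T beats it: A:12>2 B:9>6 C:12>9)
P1 drop C (B beats it: P:2>0 R:9>8 T:7>2)
P1→{A,B} P2→{P,R,T}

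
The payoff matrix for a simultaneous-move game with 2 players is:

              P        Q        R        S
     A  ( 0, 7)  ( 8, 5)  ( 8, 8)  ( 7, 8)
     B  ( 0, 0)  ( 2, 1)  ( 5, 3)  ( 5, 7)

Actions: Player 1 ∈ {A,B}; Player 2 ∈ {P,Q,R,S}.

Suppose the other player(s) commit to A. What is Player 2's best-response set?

BR_2 = {R,S}

u_2(P vs A) = 7
u_2(Q vs A) = 5
u_2(R vs A) = 8
u_2(S vs A) = 8
max payoff 8 at {R,S}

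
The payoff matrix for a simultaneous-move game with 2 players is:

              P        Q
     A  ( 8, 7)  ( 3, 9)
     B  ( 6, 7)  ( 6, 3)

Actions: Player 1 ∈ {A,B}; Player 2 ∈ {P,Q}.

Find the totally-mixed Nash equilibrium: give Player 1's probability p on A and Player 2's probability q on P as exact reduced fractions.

P1 indiff ⇒ q·8+(1-q)·3 = q·6+(1-q)·6 ⇒ q(2) = (1-q)(3) ⇒ q = 3/5
P2 indiff ⇒ p·7+(1-p)·7 = p·9+(1-p)·3 ⇒ p(-2) = (1-p)(-4) ⇒ p = 2/3

P1 mixes 2/3 on A; P2 mixes 3/5 on P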